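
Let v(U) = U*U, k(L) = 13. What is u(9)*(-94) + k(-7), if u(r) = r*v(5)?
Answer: -21137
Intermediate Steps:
v(U) = U**2
u(r) = 25*r (u(r) = r*5**2 = r*25 = 25*r)
u(9)*(-94) + k(-7) = (25*9)*(-94) + 13 = 225*(-94) + 13 = -21150 + 13 = -21137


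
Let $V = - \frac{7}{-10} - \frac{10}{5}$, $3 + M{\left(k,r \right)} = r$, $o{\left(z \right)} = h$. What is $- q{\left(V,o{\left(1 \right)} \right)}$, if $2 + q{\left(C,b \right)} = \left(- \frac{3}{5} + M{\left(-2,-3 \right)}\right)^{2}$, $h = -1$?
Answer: $- \frac{1039}{25} \approx -41.56$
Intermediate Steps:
$o{\left(z \right)} = -1$
$M{\left(k,r \right)} = -3 + r$
$V = - \frac{13}{10}$ ($V = \left(-7\right) \left(- \frac{1}{10}\right) - 2 = \frac{7}{10} - 2 = - \frac{13}{10} \approx -1.3$)
$q{\left(C,b \right)} = \frac{1039}{25}$ ($q{\left(C,b \right)} = -2 + \left(- \frac{3}{5} - 6\right)^{2} = -2 + \left(- \frac{33}{5}\right)^{2} = -2 + \frac{1089}{25} = \frac{1039}{25}$)
$- q{\left(V,o{\left(1 \right)} \right)} = \left(-1\right) \frac{1039}{25} = - \frac{1039}{25}$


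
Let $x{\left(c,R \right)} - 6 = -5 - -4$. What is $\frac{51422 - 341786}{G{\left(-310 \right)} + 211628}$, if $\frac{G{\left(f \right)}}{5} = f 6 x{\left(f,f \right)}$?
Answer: $- \frac{72591}{41282} \approx -1.7584$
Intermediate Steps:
$x{\left(c,R \right)} = 5$ ($x{\left(c,R \right)} = 6 - 1 = 5$)
$G{\left(f \right)} = 150 f$ ($G{\left(f \right)} = 5 f 6 \cdot 5 = 5 \cdot 6 f 5 = 5 \cdot 30 f = 150 f$)
$\frac{51422 - 341786}{G{\left(-310 \right)} + 211628} = \frac{51422 - 341786}{150 \left(-310\right) + 211628} = - \frac{290364}{-46500 + 211628} = - \frac{290364}{165128} = \left(-290364\right) \frac{1}{165128} = - \frac{72591}{41282}$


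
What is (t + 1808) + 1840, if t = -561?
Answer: 3087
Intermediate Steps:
(t + 1808) + 1840 = (-561 + 1808) + 1840 = 1247 + 1840 = 3087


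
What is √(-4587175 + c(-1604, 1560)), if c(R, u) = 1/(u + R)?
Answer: 3*I*√246688079/22 ≈ 2141.8*I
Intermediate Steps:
c(R, u) = 1/(R + u)
√(-4587175 + c(-1604, 1560)) = √(-4587175 + 1/(-1604 + 1560)) = √(-4587175 + 1/(-44)) = √(-4587175 - 1/44) = √(-201835701/44) = 3*I*√246688079/22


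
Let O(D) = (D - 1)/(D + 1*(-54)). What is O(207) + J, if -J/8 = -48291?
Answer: 59108390/153 ≈ 3.8633e+5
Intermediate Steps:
O(D) = (-1 + D)/(-54 + D) (O(D) = (-1 + D)/(D - 54) = (-1 + D)/(-54 + D))
J = 386328 (J = -8*(-48291) = 386328)
O(207) + J = (-1 + 207)/(-54 + 207) + 386328 = 206/153 + 386328 = 59108390/153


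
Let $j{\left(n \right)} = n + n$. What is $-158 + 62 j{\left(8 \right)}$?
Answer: $834$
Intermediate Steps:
$j{\left(n \right)} = 2 n$
$-158 + 62 j{\left(8 \right)} = -158 + 62 \cdot 2 \cdot 8 = -158 + 62 \cdot 16 = -158 + 992 = 834$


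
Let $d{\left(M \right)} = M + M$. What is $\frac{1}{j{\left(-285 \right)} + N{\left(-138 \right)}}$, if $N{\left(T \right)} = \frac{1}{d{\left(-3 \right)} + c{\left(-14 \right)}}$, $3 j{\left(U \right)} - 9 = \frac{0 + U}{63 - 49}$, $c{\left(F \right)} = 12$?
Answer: $- \frac{21}{76} \approx -0.27632$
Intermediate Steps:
$j{\left(U \right)} = 3 + \frac{U}{42}$ ($j{\left(U \right)} = 3 + \frac{\left(0 + U\right) \frac{1}{63 - 49}}{3} = 3 + \frac{U \frac{1}{14}}{3} = 3 + \frac{\frac{1}{14} U}{3} = 3 + \frac{U}{42}$)
$d{\left(M \right)} = 2 M$
$N{\left(T \right)} = \frac{1}{6}$ ($N{\left(T \right)} = \frac{1}{2 \left(-3\right) + 12} = \frac{1}{-6 + 12} = \frac{1}{6}$)
$\frac{1}{j{\left(-285 \right)} + N{\left(-138 \right)}} = \frac{1}{\left(3 + \frac{1}{42} \left(-285\right)\right) + \frac{1}{6}} = \frac{1}{\left(3 - \frac{95}{14}\right) + \frac{1}{6}} = \frac{1}{- \frac{53}{14} + \frac{1}{6}} = \frac{1}{- \frac{76}{21}} = - \frac{21}{76}$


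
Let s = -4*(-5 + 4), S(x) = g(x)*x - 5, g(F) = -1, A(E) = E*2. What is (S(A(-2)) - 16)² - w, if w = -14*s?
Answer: 345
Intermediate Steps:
A(E) = 2*E
S(x) = -5 - x (S(x) = -x - 5 = -5 - x)
s = 4 (s = -4*(-1) = 4)
w = -56 (w = -14*4 = -56)
(S(A(-2)) - 16)² - w = ((-5 - 2*(-2)) - 16)² - 1*(-56) = ((-5 - 1*(-4)) - 16)² + 56 = ((-5 + 4) - 16)² + 56 = (-1 - 16)² + 56 = (-17)² + 56 = 289 + 56 = 345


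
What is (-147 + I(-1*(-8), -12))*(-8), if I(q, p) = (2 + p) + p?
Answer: 1352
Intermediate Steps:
I(q, p) = 2 + 2*p
(-147 + I(-1*(-8), -12))*(-8) = (-147 + (2 + 2*(-12)))*(-8) = (-147 + (2 - 24))*(-8) = (-147 - 22)*(-8) = -169*(-8) = 1352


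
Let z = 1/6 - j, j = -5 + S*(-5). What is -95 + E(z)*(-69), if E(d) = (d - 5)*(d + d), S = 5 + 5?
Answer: -2292083/6 ≈ -3.8201e+5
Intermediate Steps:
S = 10
j = -55 (j = -5 + 10*(-5) = -5 - 50 = -55)
z = 331/6 (z = 1/6 - 1*(-55) = 1/6 + 55 = 331/6 ≈ 55.167)
E(d) = 2*d*(-5 + d) (E(d) = (-5 + d)*(2*d) = 2*d*(-5 + d))
-95 + E(z)*(-69) = -95 + (2*(331/6)*(-5 + 331/6))*(-69) = -95 + (2*(331/6)*(301/6))*(-69) = -95 + (99631/18)*(-69) = -95 - 2291513/6 = -2292083/6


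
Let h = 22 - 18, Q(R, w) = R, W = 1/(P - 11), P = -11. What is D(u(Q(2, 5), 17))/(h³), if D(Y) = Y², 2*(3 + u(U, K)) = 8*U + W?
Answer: 47961/123904 ≈ 0.38708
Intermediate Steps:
W = -1/22 (W = 1/(-11 - 11) = 1/(-22) = -1/22 ≈ -0.045455)
u(U, K) = -133/44 + 4*U (u(U, K) = -3 + (8*U - 1/22)/2 = -3 + (-1/22 + 8*U)/2 = -3 + (-1/44 + 4*U) = -133/44 + 4*U)
h = 4
D(u(Q(2, 5), 17))/(h³) = (-133/44 + 4*2)²/(4³) = (-133/44 + 8)²/64 = (219/44)²*(1/64) = (47961/1936)*(1/64) = 47961/123904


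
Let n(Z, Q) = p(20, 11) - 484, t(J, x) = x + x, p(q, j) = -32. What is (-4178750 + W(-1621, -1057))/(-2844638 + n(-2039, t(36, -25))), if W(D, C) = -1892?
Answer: 2090321/1422577 ≈ 1.4694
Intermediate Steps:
t(J, x) = 2*x
n(Z, Q) = -516 (n(Z, Q) = -32 - 484 = -516)
(-4178750 + W(-1621, -1057))/(-2844638 + n(-2039, t(36, -25))) = (-4178750 - 1892)/(-2844638 - 516) = -4180642/(-2845154) = -4180642*(-1/2845154) = 2090321/1422577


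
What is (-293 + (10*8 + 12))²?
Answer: 40401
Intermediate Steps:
(-293 + (10*8 + 12))² = (-293 + (80 + 12))² = (-293 + 92)² = (-201)² = 40401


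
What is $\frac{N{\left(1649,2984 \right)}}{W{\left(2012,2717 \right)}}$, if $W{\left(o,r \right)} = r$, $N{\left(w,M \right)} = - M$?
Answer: $- \frac{2984}{2717} \approx -1.0983$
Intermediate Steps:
$\frac{N{\left(1649,2984 \right)}}{W{\left(2012,2717 \right)}} = \frac{\left(-1\right) 2984}{2717} = \left(-2984\right) \frac{1}{2717} = - \frac{2984}{2717}$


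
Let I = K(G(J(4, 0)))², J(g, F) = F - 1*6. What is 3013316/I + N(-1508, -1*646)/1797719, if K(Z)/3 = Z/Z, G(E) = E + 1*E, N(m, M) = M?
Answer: 5417095420390/16179471 ≈ 3.3481e+5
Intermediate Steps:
J(g, F) = -6 + F (J(g, F) = F - 6 = -6 + F)
G(E) = 2*E (G(E) = E + E = 2*E)
K(Z) = 3 (K(Z) = 3*(Z/Z) = 3*1 = 3)
I = 9 (I = 3² = 9)
3013316/I + N(-1508, -1*646)/1797719 = 3013316/9 - 1*646/1797719 = 3013316*(⅑) - 646*1/1797719 = 3013316/9 - 646/1797719 = 5417095420390/16179471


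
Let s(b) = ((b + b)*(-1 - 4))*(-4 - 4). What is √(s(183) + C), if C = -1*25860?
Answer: 2*I*√2805 ≈ 105.92*I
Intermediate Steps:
C = -25860
s(b) = 80*b (s(b) = ((2*b)*(-5))*(-8) = -10*b*(-8) = 80*b)
√(s(183) + C) = √(80*183 - 25860) = √(14640 - 25860) = √(-11220) = 2*I*√2805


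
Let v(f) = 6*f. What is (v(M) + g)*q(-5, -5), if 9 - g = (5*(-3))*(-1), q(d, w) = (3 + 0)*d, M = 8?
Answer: -630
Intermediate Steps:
q(d, w) = 3*d
g = -6 (g = 9 - 5*(-3)*(-1) = 9 - (-15)*(-1) = 9 - 1*15 = 9 - 15 = -6)
(v(M) + g)*q(-5, -5) = (6*8 - 6)*(3*(-5)) = (48 - 6)*(-15) = 42*(-15) = -630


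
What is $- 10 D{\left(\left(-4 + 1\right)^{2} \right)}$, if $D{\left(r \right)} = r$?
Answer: $-90$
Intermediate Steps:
$- 10 D{\left(\left(-4 + 1\right)^{2} \right)} = - 10 \left(-4 + 1\right)^{2} = - 10 \left(-3\right)^{2} = \left(-10\right) 9 = -90$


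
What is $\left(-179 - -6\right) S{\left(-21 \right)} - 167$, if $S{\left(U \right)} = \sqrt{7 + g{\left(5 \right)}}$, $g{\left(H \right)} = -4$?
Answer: $-167 - 173 \sqrt{3} \approx -466.64$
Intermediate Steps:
$S{\left(U \right)} = \sqrt{3}$ ($S{\left(U \right)} = \sqrt{7 - 4} = \sqrt{3}$)
$\left(-179 - -6\right) S{\left(-21 \right)} - 167 = \left(-179 - -6\right) \sqrt{3} - 167 = \left(-179 + 6\right) \sqrt{3} - 167 = - 173 \sqrt{3} - 167 = -167 - 173 \sqrt{3}$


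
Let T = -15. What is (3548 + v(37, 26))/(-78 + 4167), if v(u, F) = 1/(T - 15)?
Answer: 106439/122670 ≈ 0.86769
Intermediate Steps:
v(u, F) = -1/30 (v(u, F) = 1/(-15 - 15) = 1/(-30) = -1/30)
(3548 + v(37, 26))/(-78 + 4167) = (3548 - 1/30)/(-78 + 4167) = (106439/30)/4089 = (106439/30)*(1/4089) = 106439/122670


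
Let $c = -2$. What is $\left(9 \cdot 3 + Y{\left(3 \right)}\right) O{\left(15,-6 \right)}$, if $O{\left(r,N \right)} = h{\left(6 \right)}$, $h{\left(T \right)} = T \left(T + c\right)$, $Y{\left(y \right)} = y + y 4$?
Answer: $1008$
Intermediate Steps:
$Y{\left(y \right)} = 5 y$ ($Y{\left(y \right)} = y + 4 y = 5 y$)
$h{\left(T \right)} = T \left(-2 + T\right)$ ($h{\left(T \right)} = T \left(T - 2\right) = T \left(-2 + T\right)$)
$O{\left(r,N \right)} = 24$ ($O{\left(r,N \right)} = 6 \left(-2 + 6\right) = 6 \cdot 4 = 24$)
$\left(9 \cdot 3 + Y{\left(3 \right)}\right) O{\left(15,-6 \right)} = \left(9 \cdot 3 + 5 \cdot 3\right) 24 = \left(27 + 15\right) 24 = 42 \cdot 24 = 1008$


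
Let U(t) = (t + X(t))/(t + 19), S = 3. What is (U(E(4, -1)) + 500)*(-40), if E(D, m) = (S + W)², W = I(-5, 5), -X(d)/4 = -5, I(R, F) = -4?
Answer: -20042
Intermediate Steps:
X(d) = 20 (X(d) = -4*(-5) = 20)
W = -4
E(D, m) = 1 (E(D, m) = (3 - 4)² = (-1)² = 1)
U(t) = (20 + t)/(19 + t) (U(t) = (t + 20)/(t + 19) = (20 + t)/(19 + t))
(U(E(4, -1)) + 500)*(-40) = ((20 + 1)/(19 + 1) + 500)*(-40) = (21/20 + 500)*(-40) = (10021/20)*(-40) = -20042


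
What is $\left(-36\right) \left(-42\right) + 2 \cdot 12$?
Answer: $1536$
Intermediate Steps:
$\left(-36\right) \left(-42\right) + 2 \cdot 12 = 1512 + 24 = 1536$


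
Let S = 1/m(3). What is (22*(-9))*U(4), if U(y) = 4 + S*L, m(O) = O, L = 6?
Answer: -1188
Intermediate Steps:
S = ⅓ (S = 1/3 = ⅓ ≈ 0.33333)
U(y) = 6 (U(y) = 4 + (⅓)*6 = 4 + 2 = 6)
(22*(-9))*U(4) = (22*(-9))*6 = -198*6 = -1188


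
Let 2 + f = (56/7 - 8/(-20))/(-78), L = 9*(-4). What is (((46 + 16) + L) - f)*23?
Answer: 42021/65 ≈ 646.48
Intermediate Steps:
L = -36
f = -137/65 (f = -2 + (56/7 - 8/(-20))/(-78) = -2 + (56*(⅐) - 8*(-1/20))*(-1/78) = -2 + (8 + ⅖)*(-1/78) = -2 + (42/5)*(-1/78) = -2 - 7/65 = -137/65 ≈ -2.1077)
(((46 + 16) + L) - f)*23 = (((46 + 16) - 36) - 1*(-137/65))*23 = ((62 - 36) + 137/65)*23 = (26 + 137/65)*23 = (1827/65)*23 = 42021/65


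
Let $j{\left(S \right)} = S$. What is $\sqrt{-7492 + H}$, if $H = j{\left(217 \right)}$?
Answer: $5 i \sqrt{291} \approx 85.294 i$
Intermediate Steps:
$H = 217$
$\sqrt{-7492 + H} = \sqrt{-7492 + 217} = \sqrt{-7275} = 5 i \sqrt{291}$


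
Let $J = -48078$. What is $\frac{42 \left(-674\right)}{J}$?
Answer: $\frac{4718}{8013} \approx 0.58879$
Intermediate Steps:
$\frac{42 \left(-674\right)}{J} = \frac{42 \left(-674\right)}{-48078} = \left(-28308\right) \left(- \frac{1}{48078}\right) = \frac{4718}{8013}$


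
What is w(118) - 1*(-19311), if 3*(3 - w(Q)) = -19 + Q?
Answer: 19281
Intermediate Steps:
w(Q) = 28/3 - Q/3 (w(Q) = 3 - (-19 + Q)/3 = 3 + (19/3 - Q/3) = 28/3 - Q/3)
w(118) - 1*(-19311) = (28/3 - ⅓*118) - 1*(-19311) = (28/3 - 118/3) + 19311 = -30 + 19311 = 19281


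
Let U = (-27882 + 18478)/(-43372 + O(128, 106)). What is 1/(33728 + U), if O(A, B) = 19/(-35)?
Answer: 1518039/51200748532 ≈ 2.9649e-5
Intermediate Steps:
O(A, B) = -19/35 (O(A, B) = 19*(-1/35) = -19/35)
U = 329140/1518039 (U = (-27882 + 18478)/(-43372 - 19/35) = -9404/(-1518039/35) = -9404*(-35/1518039) = 329140/1518039 ≈ 0.21682)
1/(33728 + U) = 1/(33728 + 329140/1518039) = 1/(51200748532/1518039) = 1518039/51200748532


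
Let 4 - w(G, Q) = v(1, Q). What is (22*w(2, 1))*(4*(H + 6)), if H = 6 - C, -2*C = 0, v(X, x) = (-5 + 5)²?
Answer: 4224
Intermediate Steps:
v(X, x) = 0 (v(X, x) = 0² = 0)
C = 0 (C = -½*0 = 0)
w(G, Q) = 4 (w(G, Q) = 4 - 1*0 = 4 + 0 = 4)
H = 6 (H = 6 - 1*0 = 6 + 0 = 6)
(22*w(2, 1))*(4*(H + 6)) = (22*4)*(4*(6 + 6)) = 88*(4*12) = 88*48 = 4224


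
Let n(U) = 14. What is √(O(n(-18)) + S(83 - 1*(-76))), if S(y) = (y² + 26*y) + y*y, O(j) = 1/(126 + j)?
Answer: √268010435/70 ≈ 233.87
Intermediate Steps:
S(y) = 2*y² + 26*y (S(y) = (y² + 26*y) + y² = 2*y² + 26*y)
√(O(n(-18)) + S(83 - 1*(-76))) = √(1/(126 + 14) + 2*(83 - 1*(-76))*(13 + (83 - 1*(-76)))) = √(1/140 + 2*(83 + 76)*(13 + (83 + 76))) = √(1/140 + 2*159*(13 + 159)) = √(1/140 + 2*159*172) = √(1/140 + 54696) = √(7657441/140) = √268010435/70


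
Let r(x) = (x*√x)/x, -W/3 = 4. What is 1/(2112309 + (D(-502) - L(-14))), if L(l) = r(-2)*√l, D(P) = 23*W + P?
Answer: 2111531/4458563163933 - 2*√7/4458563163933 ≈ 4.7359e-7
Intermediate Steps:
W = -12 (W = -3*4 = -12)
r(x) = √x (r(x) = x^(3/2)/x = √x)
D(P) = -276 + P (D(P) = 23*(-12) + P = -276 + P)
L(l) = I*√2*√l (L(l) = √(-2)*√l = (I*√2)*√l = I*√2*√l)
1/(2112309 + (D(-502) - L(-14))) = 1/(2112309 + ((-276 - 502) - I*√2*√(-14))) = 1/(2112309 + (-778 - I*√2*I*√14)) = 1/(2112309 + (-778 - (-2)*√7)) = 1/(2112309 + (-778 + 2*√7)) = 1/(2111531 + 2*√7)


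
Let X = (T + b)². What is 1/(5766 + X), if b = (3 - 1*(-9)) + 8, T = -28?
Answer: 1/5830 ≈ 0.00017153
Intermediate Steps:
b = 20 (b = (3 + 9) + 8 = 12 + 8 = 20)
X = 64 (X = (-28 + 20)² = (-8)² = 64)
1/(5766 + X) = 1/(5766 + 64) = 1/5830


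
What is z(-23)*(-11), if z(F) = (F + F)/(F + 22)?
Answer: -506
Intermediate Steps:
z(F) = 2*F/(22 + F) (z(F) = (2*F)/(22 + F) = 2*F/(22 + F))
z(-23)*(-11) = (2*(-23)/(22 - 23))*(-11) = (2*(-23)/(-1))*(-11) = (2*(-23)*(-1))*(-11) = 46*(-11) = -506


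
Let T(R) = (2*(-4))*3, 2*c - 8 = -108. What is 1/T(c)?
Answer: -1/24 ≈ -0.041667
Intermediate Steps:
c = -50 (c = 4 + (1/2)*(-108) = 4 - 54 = -50)
T(R) = -24 (T(R) = -8*3 = -24)
1/T(c) = 1/(-24) = -1/24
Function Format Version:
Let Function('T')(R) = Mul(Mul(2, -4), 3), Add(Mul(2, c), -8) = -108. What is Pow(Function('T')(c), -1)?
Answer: Rational(-1, 24) ≈ -0.041667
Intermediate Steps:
c = -50 (c = Add(4, Mul(Rational(1, 2), -108)) = Add(4, -54) = -50)
Function('T')(R) = -24 (Function('T')(R) = Mul(-8, 3) = -24)
Pow(Function('T')(c), -1) = Pow(-24, -1) = Rational(-1, 24)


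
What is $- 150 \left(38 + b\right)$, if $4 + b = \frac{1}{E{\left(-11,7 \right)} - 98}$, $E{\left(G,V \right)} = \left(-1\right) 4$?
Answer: $- \frac{86675}{17} \approx -5098.5$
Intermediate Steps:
$E{\left(G,V \right)} = -4$
$b = - \frac{409}{102}$ ($b = -4 + \frac{1}{-4 - 98} = -4 + \frac{1}{-102} = -4 - \frac{1}{102} = - \frac{409}{102} \approx -4.0098$)
$- 150 \left(38 + b\right) = - 150 \left(38 - \frac{409}{102}\right) = \left(-150\right) \frac{3467}{102} = - \frac{86675}{17}$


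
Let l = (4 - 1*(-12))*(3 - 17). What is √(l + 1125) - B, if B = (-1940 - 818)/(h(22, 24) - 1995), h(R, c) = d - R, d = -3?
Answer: -1379/1010 + √901 ≈ 28.651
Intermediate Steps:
l = -224 (l = (4 + 12)*(-14) = 16*(-14) = -224)
h(R, c) = -3 - R
B = 1379/1010 (B = (-1940 - 818)/((-3 - 1*22) - 1995) = -2758/((-3 - 22) - 1995) = -2758/(-25 - 1995) = -2758/(-2020) = -2758*(-1/2020) = 1379/1010 ≈ 1.3653)
√(l + 1125) - B = √(-224 + 1125) - 1*1379/1010 = √901 - 1379/1010 = -1379/1010 + √901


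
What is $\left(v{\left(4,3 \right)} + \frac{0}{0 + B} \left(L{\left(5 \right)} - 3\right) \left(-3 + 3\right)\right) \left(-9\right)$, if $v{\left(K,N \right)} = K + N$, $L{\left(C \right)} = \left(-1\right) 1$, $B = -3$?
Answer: $-63$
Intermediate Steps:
$L{\left(C \right)} = -1$
$\left(v{\left(4,3 \right)} + \frac{0}{0 + B} \left(L{\left(5 \right)} - 3\right) \left(-3 + 3\right)\right) \left(-9\right) = \left(\left(4 + 3\right) + \frac{0}{0 - 3} \left(-1 - 3\right) \left(-3 + 3\right)\right) \left(-9\right) = \left(7 + \frac{0}{-3} \left(\left(-4\right) 0\right)\right) \left(-9\right) = \left(7 + 0 \left(- \frac{1}{3}\right) 0\right) \left(-9\right) = \left(7 + 0 \cdot 0\right) \left(-9\right) = \left(7 + 0\right) \left(-9\right) = 7 \left(-9\right) = -63$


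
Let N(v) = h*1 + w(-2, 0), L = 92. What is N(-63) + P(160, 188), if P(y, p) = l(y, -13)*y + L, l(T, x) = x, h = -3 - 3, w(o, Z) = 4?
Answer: -1990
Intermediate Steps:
h = -6
N(v) = -2 (N(v) = -6*1 + 4 = -6 + 4 = -2)
P(y, p) = 92 - 13*y (P(y, p) = -13*y + 92 = 92 - 13*y)
N(-63) + P(160, 188) = -2 + (92 - 13*160) = -2 + (92 - 2080) = -2 - 1988 = -1990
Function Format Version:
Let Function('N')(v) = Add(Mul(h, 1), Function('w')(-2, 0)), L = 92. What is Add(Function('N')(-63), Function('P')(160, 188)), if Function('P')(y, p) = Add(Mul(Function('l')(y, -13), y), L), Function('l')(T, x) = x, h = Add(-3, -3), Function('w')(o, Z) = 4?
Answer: -1990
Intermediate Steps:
h = -6
Function('N')(v) = -2 (Function('N')(v) = Add(Mul(-6, 1), 4) = Add(-6, 4) = -2)
Function('P')(y, p) = Add(92, Mul(-13, y)) (Function('P')(y, p) = Add(Mul(-13, y), 92) = Add(92, Mul(-13, y)))
Add(Function('N')(-63), Function('P')(160, 188)) = Add(-2, Add(92, Mul(-13, 160))) = Add(-2, Add(92, -2080)) = Add(-2, -1988) = -1990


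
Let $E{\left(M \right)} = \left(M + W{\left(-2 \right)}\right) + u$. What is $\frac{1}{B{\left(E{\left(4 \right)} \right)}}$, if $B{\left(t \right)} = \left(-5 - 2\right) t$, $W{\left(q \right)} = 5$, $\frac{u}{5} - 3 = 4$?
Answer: $- \frac{1}{308} \approx -0.0032468$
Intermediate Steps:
$u = 35$ ($u = 15 + 5 \cdot 4 = 15 + 20 = 35$)
$E{\left(M \right)} = 40 + M$ ($E{\left(M \right)} = \left(M + 5\right) + 35 = \left(5 + M\right) + 35 = 40 + M$)
$B{\left(t \right)} = - 7 t$
$\frac{1}{B{\left(E{\left(4 \right)} \right)}} = \frac{1}{\left(-7\right) \left(40 + 4\right)} = \frac{1}{\left(-7\right) 44} = \frac{1}{-308} = - \frac{1}{308}$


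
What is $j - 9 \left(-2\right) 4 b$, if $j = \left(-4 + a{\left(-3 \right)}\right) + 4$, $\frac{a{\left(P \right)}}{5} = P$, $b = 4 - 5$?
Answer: $-87$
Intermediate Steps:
$b = -1$ ($b = 4 - 5 = -1$)
$a{\left(P \right)} = 5 P$
$j = -15$ ($j = \left(-4 + 5 \left(-3\right)\right) + 4 = \left(-4 - 15\right) + 4 = -19 + 4 = -15$)
$j - 9 \left(-2\right) 4 b = -15 - 9 \left(-2\right) 4 \left(-1\right) = -15 - 9 \left(\left(-8\right) \left(-1\right)\right) = -15 - 72 = -87$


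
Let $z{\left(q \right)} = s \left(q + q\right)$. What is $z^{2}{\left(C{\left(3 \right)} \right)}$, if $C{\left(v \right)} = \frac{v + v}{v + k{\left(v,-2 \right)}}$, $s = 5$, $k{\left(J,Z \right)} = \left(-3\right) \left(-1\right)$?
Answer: $100$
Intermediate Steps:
$k{\left(J,Z \right)} = 3$
$C{\left(v \right)} = \frac{2 v}{3 + v}$ ($C{\left(v \right)} = \frac{v + v}{v + 3} = \frac{2 v}{3 + v}$)
$z{\left(q \right)} = 10 q$ ($z{\left(q \right)} = 5 \left(q + q\right) = 5 \cdot 2 q = 10 q$)
$z^{2}{\left(C{\left(3 \right)} \right)} = \left(10 \cdot 2 \cdot 3 \frac{1}{3 + 3}\right)^{2} = \left(10 \cdot 2 \cdot 3 \cdot \frac{1}{6}\right)^{2} = \left(10 \cdot 1\right)^{2} = 10^{2} = 100$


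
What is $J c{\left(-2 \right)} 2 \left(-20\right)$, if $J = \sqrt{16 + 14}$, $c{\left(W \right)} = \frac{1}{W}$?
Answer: $20 \sqrt{30} \approx 109.54$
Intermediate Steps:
$J = \sqrt{30} \approx 5.4772$
$J c{\left(-2 \right)} 2 \left(-20\right) = \frac{\sqrt{30}}{-2} \cdot 2 \left(-20\right) = \sqrt{30} \left(- \frac{1}{2}\right) \left(-40\right) = - \frac{\sqrt{30}}{2} \left(-40\right) = 20 \sqrt{30}$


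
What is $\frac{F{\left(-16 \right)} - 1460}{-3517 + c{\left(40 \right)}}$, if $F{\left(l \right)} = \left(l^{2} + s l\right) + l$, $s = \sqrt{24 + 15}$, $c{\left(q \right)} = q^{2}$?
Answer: $\frac{1220}{1917} + \frac{16 \sqrt{39}}{1917} \approx 0.68853$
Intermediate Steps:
$s = \sqrt{39} \approx 6.245$
$F{\left(l \right)} = l + l^{2} + l \sqrt{39}$ ($F{\left(l \right)} = \left(l^{2} + \sqrt{39} l\right) + l = \left(l^{2} + l \sqrt{39}\right) + l = l + l^{2} + l \sqrt{39}$)
$\frac{F{\left(-16 \right)} - 1460}{-3517 + c{\left(40 \right)}} = \frac{- 16 \left(1 - 16 + \sqrt{39}\right) - 1460}{-3517 + 40^{2}} = \frac{- 16 \left(-15 + \sqrt{39}\right) - 1460}{-3517 + 1600} = \frac{\left(240 - 16 \sqrt{39}\right) - 1460}{-1917} = \left(-1220 - 16 \sqrt{39}\right) \left(- \frac{1}{1917}\right) = \frac{1220}{1917} + \frac{16 \sqrt{39}}{1917}$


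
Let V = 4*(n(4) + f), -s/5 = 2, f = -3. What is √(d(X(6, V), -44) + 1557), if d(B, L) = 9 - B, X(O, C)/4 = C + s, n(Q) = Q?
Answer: √1590 ≈ 39.875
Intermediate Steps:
s = -10 (s = -5*2 = -10)
V = 4 (V = 4*(4 - 3) = 4*1 = 4)
X(O, C) = -40 + 4*C (X(O, C) = 4*(C - 10) = 4*(-10 + C) = -40 + 4*C)
√(d(X(6, V), -44) + 1557) = √((9 - (-40 + 4*4)) + 1557) = √((9 - (-40 + 16)) + 1557) = √((9 - 1*(-24)) + 1557) = √((9 + 24) + 1557) = √(33 + 1557) = √1590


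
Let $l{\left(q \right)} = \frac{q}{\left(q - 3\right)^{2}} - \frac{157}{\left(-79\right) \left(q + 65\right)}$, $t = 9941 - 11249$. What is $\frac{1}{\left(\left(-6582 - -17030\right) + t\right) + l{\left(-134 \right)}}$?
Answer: $\frac{102309819}{935108068493} \approx 0.00010941$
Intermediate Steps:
$t = -1308$ ($t = 9941 - 11249 = -1308$)
$l{\left(q \right)} = - \frac{157}{-5135 - 79 q} + \frac{q}{\left(-3 + q\right)^{2}}$ ($l{\left(q \right)} = \frac{q}{\left(-3 + q\right)^{2}} - \frac{157}{\left(-79\right) \left(65 + q\right)} = \frac{q}{\left(-3 + q\right)^{2}} - \frac{157}{-5135 - 79 q} = - \frac{157}{-5135 - 79 q} + \frac{q}{\left(-3 + q\right)^{2}}$)
$\frac{1}{\left(\left(-6582 - -17030\right) + t\right) + l{\left(-134 \right)}} = \frac{1}{\left(\left(-6582 - -17030\right) - 1308\right) + \frac{\left(-134\right)^{2} + 65 \left(-134\right) + \frac{157 \left(-3 - 134\right)^{2}}{79}}{\left(-3 - 134\right)^{2} \left(65 - 134\right)}} = \frac{1}{\left(\left(-6582 + 17030\right) - 1308\right) + \frac{17956 - 8710 + \frac{157 \left(-137\right)^{2}}{79}}{18769 \left(-69\right)}} = \frac{1}{\left(10448 - 1308\right) + \frac{1}{18769} \left(- \frac{1}{69}\right) \left(17956 - 8710 + \frac{157}{79} \cdot 18769\right)} = \frac{1}{9140 + \frac{1}{18769} \left(- \frac{1}{69}\right) \left(17956 - 8710 + \frac{2946733}{79}\right)} = \frac{1}{9140 + \frac{1}{18769} \left(- \frac{1}{69}\right) \frac{3677167}{79}} = \frac{1}{9140 - \frac{3677167}{102309819}} = \frac{1}{\frac{935108068493}{102309819}} = \frac{102309819}{935108068493}$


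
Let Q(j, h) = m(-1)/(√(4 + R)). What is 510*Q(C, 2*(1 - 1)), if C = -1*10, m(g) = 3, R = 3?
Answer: 1530*√7/7 ≈ 578.29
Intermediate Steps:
C = -10
Q(j, h) = 3*√7/7 (Q(j, h) = 3/(√(4 + 3)) = 3/(√7) = 3*(√7/7) = 3*√7/7)
510*Q(C, 2*(1 - 1)) = 510*(3*√7/7) = 1530*√7/7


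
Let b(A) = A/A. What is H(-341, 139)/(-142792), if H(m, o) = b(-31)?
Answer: -1/142792 ≈ -7.0032e-6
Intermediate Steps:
b(A) = 1
H(m, o) = 1
H(-341, 139)/(-142792) = 1/(-142792) = 1*(-1/142792) = -1/142792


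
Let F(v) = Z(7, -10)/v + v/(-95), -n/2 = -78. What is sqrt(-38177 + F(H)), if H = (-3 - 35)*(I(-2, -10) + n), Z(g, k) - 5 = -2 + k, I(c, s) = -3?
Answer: I*sqrt(3578924855330)/9690 ≈ 195.23*I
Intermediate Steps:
n = 156 (n = -2*(-78) = 156)
Z(g, k) = 3 + k (Z(g, k) = 5 + (-2 + k) = 3 + k)
H = -5814 (H = (-3 - 35)*(-3 + 156) = -38*153 = -5814)
F(v) = -7/v - v/95 (F(v) = (3 - 10)/v + v/(-95) = -7/v + v*(-1/95) = -7/v - v/95)
sqrt(-38177 + F(H)) = sqrt(-38177 + (-7/(-5814) - 1/95*(-5814))) = sqrt(-38177 + (-7*(-1/5814) + 306/5)) = sqrt(-38177 + (7/5814 + 306/5)) = sqrt(-38177 + 1779119/29070) = sqrt(-1108026271/29070) = I*sqrt(3578924855330)/9690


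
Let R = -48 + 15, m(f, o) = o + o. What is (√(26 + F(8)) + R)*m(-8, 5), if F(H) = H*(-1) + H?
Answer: -330 + 10*√26 ≈ -279.01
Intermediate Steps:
m(f, o) = 2*o
F(H) = 0 (F(H) = -H + H = 0)
R = -33
(√(26 + F(8)) + R)*m(-8, 5) = (√(26 + 0) - 33)*(2*5) = (√26 - 33)*10 = (-33 + √26)*10 = -330 + 10*√26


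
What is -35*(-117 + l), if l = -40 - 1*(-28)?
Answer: 4515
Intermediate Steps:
l = -12 (l = -40 + 28 = -12)
-35*(-117 + l) = -35*(-117 - 12) = -35*(-129) = 4515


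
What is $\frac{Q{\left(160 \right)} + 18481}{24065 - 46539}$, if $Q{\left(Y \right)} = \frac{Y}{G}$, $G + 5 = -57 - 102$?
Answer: $- \frac{757681}{921434} \approx -0.82228$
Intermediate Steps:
$G = -164$ ($G = -5 - 159 = -164$)
$Q{\left(Y \right)} = - \frac{Y}{164}$ ($Q{\left(Y \right)} = \frac{Y}{-164} = Y \left(- \frac{1}{164}\right) = - \frac{Y}{164}$)
$\frac{Q{\left(160 \right)} + 18481}{24065 - 46539} = \frac{\left(- \frac{1}{164}\right) 160 + 18481}{24065 - 46539} = \frac{- \frac{40}{41} + 18481}{-22474} = \frac{757681}{41} \left(- \frac{1}{22474}\right) = - \frac{757681}{921434}$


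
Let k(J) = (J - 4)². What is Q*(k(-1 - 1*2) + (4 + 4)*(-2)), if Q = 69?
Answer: 2277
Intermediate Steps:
k(J) = (-4 + J)²
Q*(k(-1 - 1*2) + (4 + 4)*(-2)) = 69*((-4 + (-1 - 1*2))² + (4 + 4)*(-2)) = 69*((-4 + (-1 - 2))² + 8*(-2)) = 69*((-4 - 3)² - 16) = 69*((-7)² - 16) = 69*(49 - 16) = 69*33 = 2277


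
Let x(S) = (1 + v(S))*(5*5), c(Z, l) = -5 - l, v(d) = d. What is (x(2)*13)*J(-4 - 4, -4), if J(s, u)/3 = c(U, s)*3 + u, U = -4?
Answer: 14625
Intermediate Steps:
x(S) = 25 + 25*S (x(S) = (1 + S)*(5*5) = (1 + S)*25 = 25 + 25*S)
J(s, u) = -45 - 9*s + 3*u (J(s, u) = 3*((-5 - s)*3 + u) = 3*((-15 - 3*s) + u) = 3*(-15 + u - 3*s) = -45 - 9*s + 3*u)
(x(2)*13)*J(-4 - 4, -4) = ((25 + 25*2)*13)*(-45 - 9*(-4 - 4) + 3*(-4)) = ((25 + 50)*13)*(-45 - 9*(-8) - 12) = (75*13)*(-45 + 72 - 12) = 975*15 = 14625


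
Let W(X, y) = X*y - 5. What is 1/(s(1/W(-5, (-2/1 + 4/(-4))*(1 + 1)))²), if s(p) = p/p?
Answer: 1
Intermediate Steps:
W(X, y) = -5 + X*y
s(p) = 1
1/(s(1/W(-5, (-2/1 + 4/(-4))*(1 + 1)))²) = 1/(1²) = 1/1 = 1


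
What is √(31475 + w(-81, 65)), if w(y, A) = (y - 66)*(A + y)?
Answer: √33827 ≈ 183.92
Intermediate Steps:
w(y, A) = (-66 + y)*(A + y)
√(31475 + w(-81, 65)) = √(31475 + ((-81)² - 66*65 - 66*(-81) + 65*(-81))) = √(31475 + (6561 - 4290 + 5346 - 5265)) = √(31475 + 2352) = √33827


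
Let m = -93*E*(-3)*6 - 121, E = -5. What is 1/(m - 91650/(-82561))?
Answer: -82561/700933801 ≈ -0.00011779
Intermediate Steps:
m = -8491 (m = -93*(-5*(-3))*6 - 121 = -1395*6 - 121 = -93*90 - 121 = -8370 - 121 = -8491)
1/(m - 91650/(-82561)) = 1/(-8491 - 91650/(-82561)) = 1/(-8491 - 91650*(-1/82561)) = 1/(-8491 + 91650/82561) = 1/(-700933801/82561) = -82561/700933801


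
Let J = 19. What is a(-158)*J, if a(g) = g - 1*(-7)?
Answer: -2869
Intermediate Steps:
a(g) = 7 + g (a(g) = g + 7 = 7 + g)
a(-158)*J = (7 - 158)*19 = -151*19 = -2869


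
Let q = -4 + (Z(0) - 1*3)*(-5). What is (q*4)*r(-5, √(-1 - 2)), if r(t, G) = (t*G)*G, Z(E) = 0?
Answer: 660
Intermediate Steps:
r(t, G) = t*G² (r(t, G) = (G*t)*G = t*G²)
q = 11 (q = -4 + (0 - 1*3)*(-5) = -4 + (0 - 3)*(-5) = -4 - 3*(-5) = -4 + 15 = 11)
(q*4)*r(-5, √(-1 - 2)) = (11*4)*(-5*(√(-1 - 2))²) = 44*(-5*(√(-3))²) = 44*(-5*(I*√3)²) = 44*(-5*(-3)) = 44*15 = 660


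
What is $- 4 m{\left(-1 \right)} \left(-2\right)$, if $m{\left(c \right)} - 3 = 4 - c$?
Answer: $64$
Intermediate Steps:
$m{\left(c \right)} = 7 - c$ ($m{\left(c \right)} = 3 - \left(-4 + c\right) = 7 - c$)
$- 4 m{\left(-1 \right)} \left(-2\right) = - 4 \left(7 - -1\right) \left(-2\right) = - 4 \left(7 + 1\right) \left(-2\right) = \left(-4\right) 8 \left(-2\right) = \left(-32\right) \left(-2\right) = 64$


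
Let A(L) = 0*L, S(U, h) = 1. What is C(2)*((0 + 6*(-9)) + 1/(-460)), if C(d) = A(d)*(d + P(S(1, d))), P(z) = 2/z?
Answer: 0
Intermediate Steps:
A(L) = 0
C(d) = 0 (C(d) = 0*(d + 2/1) = 0*(d + 2*1) = 0*(d + 2) = 0*(2 + d) = 0)
C(2)*((0 + 6*(-9)) + 1/(-460)) = 0*((0 + 6*(-9)) + 1/(-460)) = 0*((0 - 54) - 1/460) = 0*(-54 - 1/460) = 0*(-24841/460) = 0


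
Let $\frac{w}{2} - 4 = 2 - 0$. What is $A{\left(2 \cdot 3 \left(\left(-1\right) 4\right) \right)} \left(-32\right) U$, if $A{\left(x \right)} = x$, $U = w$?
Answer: $9216$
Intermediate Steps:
$w = 12$ ($w = 8 + 2 \left(2 - 0\right) = 8 + 2 \left(2 + 0\right) = 8 + 2 \cdot 2 = 8 + 4 = 12$)
$U = 12$
$A{\left(2 \cdot 3 \left(\left(-1\right) 4\right) \right)} \left(-32\right) U = 2 \cdot 3 \left(\left(-1\right) 4\right) \left(-32\right) 12 = 6 \left(-4\right) \left(-32\right) 12 = \left(-24\right) \left(-32\right) 12 = 768 \cdot 12 = 9216$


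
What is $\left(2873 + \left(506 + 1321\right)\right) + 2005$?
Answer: $6705$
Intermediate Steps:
$\left(2873 + \left(506 + 1321\right)\right) + 2005 = \left(2873 + 1827\right) + 2005 = 4700 + 2005 = 6705$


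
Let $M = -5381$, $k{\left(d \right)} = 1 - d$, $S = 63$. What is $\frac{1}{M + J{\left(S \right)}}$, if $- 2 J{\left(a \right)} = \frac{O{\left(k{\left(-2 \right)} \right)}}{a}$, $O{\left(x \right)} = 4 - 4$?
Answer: $- \frac{1}{5381} \approx -0.00018584$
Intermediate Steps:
$O{\left(x \right)} = 0$
$J{\left(a \right)} = 0$ ($J{\left(a \right)} = - \frac{0 \frac{1}{a}}{2} = \left(- \frac{1}{2}\right) 0 = 0$)
$\frac{1}{M + J{\left(S \right)}} = \frac{1}{-5381 + 0} = \frac{1}{-5381} = - \frac{1}{5381}$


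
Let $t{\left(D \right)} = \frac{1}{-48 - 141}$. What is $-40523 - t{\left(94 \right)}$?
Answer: $- \frac{7658846}{189} \approx -40523.0$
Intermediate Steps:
$t{\left(D \right)} = - \frac{1}{189}$ ($t{\left(D \right)} = \frac{1}{-189} = - \frac{1}{189}$)
$-40523 - t{\left(94 \right)} = -40523 - - \frac{1}{189} = -40523 + \frac{1}{189} = - \frac{7658846}{189}$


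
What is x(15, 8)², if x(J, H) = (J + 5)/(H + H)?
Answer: 25/16 ≈ 1.5625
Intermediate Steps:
x(J, H) = (5 + J)/(2*H) (x(J, H) = (5 + J)/((2*H)) = (5 + J)*(1/(2*H)) = (5 + J)/(2*H))
x(15, 8)² = ((½)*(5 + 15)/8)² = ((½)*(⅛)*20)² = (5/4)² = 25/16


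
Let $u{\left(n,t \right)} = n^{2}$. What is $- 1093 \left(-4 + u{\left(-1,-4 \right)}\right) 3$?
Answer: $9837$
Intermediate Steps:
$- 1093 \left(-4 + u{\left(-1,-4 \right)}\right) 3 = - 1093 \left(-4 + \left(-1\right)^{2}\right) 3 = - 1093 \left(-4 + 1\right) 3 = - 1093 \left(\left(-3\right) 3\right) = \left(-1093\right) \left(-9\right) = 9837$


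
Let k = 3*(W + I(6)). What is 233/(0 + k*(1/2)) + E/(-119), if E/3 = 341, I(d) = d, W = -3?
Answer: 46247/1071 ≈ 43.181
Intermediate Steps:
k = 9 (k = 3*(-3 + 6) = 3*3 = 9)
E = 1023 (E = 3*341 = 1023)
233/(0 + k*(1/2)) + E/(-119) = 233/(0 + 9*(1/2)) + 1023/(-119) = 233/(0 + 9*(1*(½))) + 1023*(-1/119) = 233/(0 + 9*(½)) - 1023/119 = 233/(0 + 9/2) - 1023/119 = 233/(9/2) - 1023/119 = 233*(2/9) - 1023/119 = 466/9 - 1023/119 = 46247/1071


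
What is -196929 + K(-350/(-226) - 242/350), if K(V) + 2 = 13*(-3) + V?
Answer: -3895064798/19775 ≈ -1.9697e+5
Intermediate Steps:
K(V) = -41 + V (K(V) = -2 + (13*(-3) + V) = -2 + (-39 + V) = -41 + V)
-196929 + K(-350/(-226) - 242/350) = -196929 + (-41 + (-350/(-226) - 242/350)) = -196929 + (-41 + (-350*(-1/226) - 242*1/350)) = -196929 + (-41 + (175/113 - 121/175)) = -196929 + (-41 + 16952/19775) = -196929 - 793823/19775 = -3895064798/19775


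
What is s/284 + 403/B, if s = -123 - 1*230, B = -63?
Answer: -136691/17892 ≈ -7.6398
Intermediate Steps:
s = -353 (s = -123 - 230 = -353)
s/284 + 403/B = -353/284 + 403/(-63) = -353*1/284 + 403*(-1/63) = -353/284 - 403/63 = -136691/17892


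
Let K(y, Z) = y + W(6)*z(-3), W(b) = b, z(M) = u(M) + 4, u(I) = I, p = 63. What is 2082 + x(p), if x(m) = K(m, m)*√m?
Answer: 2082 + 207*√7 ≈ 2629.7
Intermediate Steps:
z(M) = 4 + M (z(M) = M + 4 = 4 + M)
K(y, Z) = 6 + y (K(y, Z) = y + 6*(4 - 3) = y + 6*1 = y + 6 = 6 + y)
x(m) = √m*(6 + m) (x(m) = (6 + m)*√m = √m*(6 + m))
2082 + x(p) = 2082 + √63*(6 + 63) = 2082 + (3*√7)*69 = 2082 + 207*√7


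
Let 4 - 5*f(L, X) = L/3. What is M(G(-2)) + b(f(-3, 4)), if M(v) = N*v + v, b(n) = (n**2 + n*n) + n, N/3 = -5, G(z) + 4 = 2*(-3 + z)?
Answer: 199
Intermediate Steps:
G(z) = -10 + 2*z (G(z) = -4 + 2*(-3 + z) = -4 + (-6 + 2*z) = -10 + 2*z)
f(L, X) = 4/5 - L/15 (f(L, X) = 4/5 - L/(5*3) = 4/5 - L/15)
N = -15 (N = 3*(-5) = -15)
b(n) = n + 2*n**2 (b(n) = (n**2 + n**2) + n = 2*n**2 + n = n + 2*n**2)
M(v) = -14*v (M(v) = -15*v + v = -14*v)
M(G(-2)) + b(f(-3, 4)) = -14*(-10 + 2*(-2)) + (4/5 - 1/15*(-3))*(1 + 2*(4/5 - 1/15*(-3))) = -14*(-10 - 4) + (4/5 + 1/5)*(1 + 2*(4/5 + 1/5)) = -14*(-14) + 1*(1 + 2*1) = 196 + 1*(1 + 2) = 196 + 1*3 = 196 + 3 = 199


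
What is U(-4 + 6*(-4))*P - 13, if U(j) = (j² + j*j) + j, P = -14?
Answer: -21573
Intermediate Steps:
U(j) = j + 2*j² (U(j) = (j² + j²) + j = 2*j² + j = j + 2*j²)
U(-4 + 6*(-4))*P - 13 = ((-4 + 6*(-4))*(1 + 2*(-4 + 6*(-4))))*(-14) - 13 = ((-4 - 24)*(1 + 2*(-4 - 24)))*(-14) - 13 = -28*(1 + 2*(-28))*(-14) - 13 = -28*(1 - 56)*(-14) - 13 = -28*(-55)*(-14) - 13 = 1540*(-14) - 13 = -21560 - 13 = -21573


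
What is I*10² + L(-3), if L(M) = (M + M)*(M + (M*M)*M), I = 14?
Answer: 1580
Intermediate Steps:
L(M) = 2*M*(M + M³) (L(M) = (2*M)*(M + M²*M) = (2*M)*(M + M³) = 2*M*(M + M³))
I*10² + L(-3) = 14*10² + 2*(-3)²*(1 + (-3)²) = 14*100 + 2*9*(1 + 9) = 1400 + 2*9*10 = 1400 + 180 = 1580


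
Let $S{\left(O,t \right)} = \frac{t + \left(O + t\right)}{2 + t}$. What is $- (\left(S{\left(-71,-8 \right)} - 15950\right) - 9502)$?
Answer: $\frac{50875}{2} \approx 25438.0$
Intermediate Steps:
$S{\left(O,t \right)} = \frac{O + 2 t}{2 + t}$
$- (\left(S{\left(-71,-8 \right)} - 15950\right) - 9502) = - (\left(\frac{-71 + 2 \left(-8\right)}{2 - 8} - 15950\right) - 9502) = - (\left(\frac{-71 - 16}{-6} - 15950\right) - 9502) = - (\left(\left(- \frac{1}{6}\right) \left(-87\right) - 15950\right) - 9502) = - (\left(\frac{29}{2} - 15950\right) - 9502) = - (- \frac{31871}{2} - 9502) = \left(-1\right) \left(- \frac{50875}{2}\right) = \frac{50875}{2}$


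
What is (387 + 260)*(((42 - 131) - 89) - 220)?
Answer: -257506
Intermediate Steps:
(387 + 260)*(((42 - 131) - 89) - 220) = 647*((-89 - 89) - 220) = 647*(-178 - 220) = 647*(-398) = -257506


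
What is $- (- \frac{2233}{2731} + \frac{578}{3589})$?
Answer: $\frac{6435719}{9801559} \approx 0.6566$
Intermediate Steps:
$- (- \frac{2233}{2731} + \frac{578}{3589}) = \left(-1\right) \left(- \frac{6435719}{9801559}\right) = \frac{6435719}{9801559}$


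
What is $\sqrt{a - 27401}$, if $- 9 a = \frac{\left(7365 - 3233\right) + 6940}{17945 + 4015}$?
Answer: $\frac{i \sqrt{206467642145}}{2745} \approx 165.53 i$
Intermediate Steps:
$a = - \frac{1384}{24705}$ ($a = - \frac{\left(\left(7365 - 3233\right) + 6940\right) \frac{1}{17945 + 4015}}{9} = - \frac{\left(\left(7365 - 3233\right) + 6940\right) \frac{1}{21960}}{9} = - \frac{\left(4132 + 6940\right) \frac{1}{21960}}{9} = - \frac{11072 \cdot \frac{1}{21960}}{9} = \left(- \frac{1}{9}\right) \frac{1384}{2745} = - \frac{1384}{24705} \approx -0.056021$)
$\sqrt{a - 27401} = \sqrt{- \frac{1384}{24705} - 27401} = \sqrt{- \frac{676943089}{24705}} = \frac{i \sqrt{206467642145}}{2745}$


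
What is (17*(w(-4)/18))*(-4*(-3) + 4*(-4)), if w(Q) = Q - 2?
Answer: 68/3 ≈ 22.667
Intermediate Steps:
w(Q) = -2 + Q
(17*(w(-4)/18))*(-4*(-3) + 4*(-4)) = (17*((-2 - 4)/18))*(-4*(-3) + 4*(-4)) = (17*(-6*1/18))*(12 - 16) = (17*(-1/3))*(-4) = -17/3*(-4) = 68/3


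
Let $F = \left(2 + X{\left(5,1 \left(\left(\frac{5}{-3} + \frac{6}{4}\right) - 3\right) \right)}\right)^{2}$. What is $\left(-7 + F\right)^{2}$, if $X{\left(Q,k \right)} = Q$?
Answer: $1764$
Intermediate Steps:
$F = 49$ ($F = \left(2 + 5\right)^{2} = 7^{2} = 49$)
$\left(-7 + F\right)^{2} = \left(-7 + 49\right)^{2} = 42^{2} = 1764$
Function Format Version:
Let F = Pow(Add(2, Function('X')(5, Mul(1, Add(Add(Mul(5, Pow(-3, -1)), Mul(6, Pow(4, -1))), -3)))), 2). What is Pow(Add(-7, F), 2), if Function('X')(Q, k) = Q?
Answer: 1764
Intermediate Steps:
F = 49 (F = Pow(Add(2, 5), 2) = Pow(7, 2) = 49)
Pow(Add(-7, F), 2) = Pow(Add(-7, 49), 2) = Pow(42, 2) = 1764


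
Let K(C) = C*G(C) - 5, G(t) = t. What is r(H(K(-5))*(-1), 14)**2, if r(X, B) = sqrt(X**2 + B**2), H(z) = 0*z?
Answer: 196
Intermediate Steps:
K(C) = -5 + C**2 (K(C) = C*C - 5 = C**2 - 5 = -5 + C**2)
H(z) = 0
r(X, B) = sqrt(B**2 + X**2)
r(H(K(-5))*(-1), 14)**2 = (sqrt(14**2 + (0*(-1))**2))**2 = (sqrt(196 + 0**2))**2 = (sqrt(196 + 0))**2 = (sqrt(196))**2 = 14**2 = 196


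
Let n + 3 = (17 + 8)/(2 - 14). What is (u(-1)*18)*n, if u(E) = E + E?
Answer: 183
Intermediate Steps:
n = -61/12 (n = -3 + (17 + 8)/(2 - 14) = -3 + 25/(-12) = -3 + 25*(-1/12) = -3 - 25/12 = -61/12 ≈ -5.0833)
u(E) = 2*E
(u(-1)*18)*n = ((2*(-1))*18)*(-61/12) = -2*18*(-61/12) = -36*(-61/12) = 183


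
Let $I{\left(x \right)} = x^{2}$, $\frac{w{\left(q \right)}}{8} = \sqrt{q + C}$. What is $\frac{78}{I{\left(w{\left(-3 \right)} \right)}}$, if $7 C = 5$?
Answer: $- \frac{273}{512} \approx -0.5332$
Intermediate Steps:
$C = \frac{5}{7}$ ($C = \frac{1}{7} \cdot 5 = \frac{5}{7} \approx 0.71429$)
$w{\left(q \right)} = 8 \sqrt{\frac{5}{7} + q}$ ($w{\left(q \right)} = 8 \sqrt{q + \frac{5}{7}} = 8 \sqrt{\frac{5}{7} + q}$)
$\frac{78}{I{\left(w{\left(-3 \right)} \right)}} = \frac{78}{\left(\frac{8 \sqrt{35 + 49 \left(-3\right)}}{7}\right)^{2}} = \frac{78}{\left(\frac{8 \sqrt{35 - 147}}{7}\right)^{2}} = \frac{78}{\left(\frac{8 \sqrt{-112}}{7}\right)^{2}} = \frac{78}{\left(\frac{8 \cdot 4 i \sqrt{7}}{7}\right)^{2}} = \frac{78}{\left(\frac{32 i \sqrt{7}}{7}\right)^{2}} = \frac{78}{- \frac{1024}{7}} = 78 \left(- \frac{7}{1024}\right) = - \frac{273}{512}$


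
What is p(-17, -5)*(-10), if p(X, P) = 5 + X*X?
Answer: -2940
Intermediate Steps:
p(X, P) = 5 + X²
p(-17, -5)*(-10) = (5 + (-17)²)*(-10) = (5 + 289)*(-10) = 294*(-10) = -2940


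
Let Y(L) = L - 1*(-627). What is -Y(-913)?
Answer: 286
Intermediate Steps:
Y(L) = 627 + L (Y(L) = L + 627 = 627 + L)
-Y(-913) = -(627 - 913) = -1*(-286) = 286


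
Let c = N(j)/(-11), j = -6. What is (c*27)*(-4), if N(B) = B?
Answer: -648/11 ≈ -58.909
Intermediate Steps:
c = 6/11 (c = -6/(-11) = -6*(-1/11) = 6/11 ≈ 0.54545)
(c*27)*(-4) = ((6/11)*27)*(-4) = (162/11)*(-4) = -648/11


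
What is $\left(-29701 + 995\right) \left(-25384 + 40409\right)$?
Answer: $-431307650$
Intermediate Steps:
$\left(-29701 + 995\right) \left(-25384 + 40409\right) = \left(-28706\right) 15025 = -431307650$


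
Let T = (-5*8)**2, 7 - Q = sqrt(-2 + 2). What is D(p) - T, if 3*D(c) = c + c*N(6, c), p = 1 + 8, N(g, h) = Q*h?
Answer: -1408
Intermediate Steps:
Q = 7 (Q = 7 - sqrt(-2 + 2) = 7 - sqrt(0) = 7 - 1*0 = 7 + 0 = 7)
N(g, h) = 7*h
p = 9
D(c) = c/3 + 7*c**2/3 (D(c) = (c + c*(7*c))/3 = (c + 7*c**2)/3 = c/3 + 7*c**2/3)
T = 1600 (T = (-40)**2 = 1600)
D(p) - T = (1/3)*9*(1 + 7*9) - 1*1600 = (1/3)*9*(1 + 63) - 1600 = (1/3)*9*64 - 1600 = 192 - 1600 = -1408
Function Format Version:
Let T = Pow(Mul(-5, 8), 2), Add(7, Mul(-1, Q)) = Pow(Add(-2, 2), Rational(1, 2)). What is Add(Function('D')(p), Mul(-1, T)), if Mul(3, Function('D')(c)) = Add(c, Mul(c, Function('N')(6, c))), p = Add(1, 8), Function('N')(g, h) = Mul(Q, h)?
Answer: -1408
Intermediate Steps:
Q = 7 (Q = Add(7, Mul(-1, Pow(Add(-2, 2), Rational(1, 2)))) = Add(7, Mul(-1, Pow(0, Rational(1, 2)))) = Add(7, Mul(-1, 0)) = Add(7, 0) = 7)
Function('N')(g, h) = Mul(7, h)
p = 9
Function('D')(c) = Add(Mul(Rational(1, 3), c), Mul(Rational(7, 3), Pow(c, 2))) (Function('D')(c) = Mul(Rational(1, 3), Add(c, Mul(c, Mul(7, c)))) = Mul(Rational(1, 3), Add(c, Mul(7, Pow(c, 2)))) = Add(Mul(Rational(1, 3), c), Mul(Rational(7, 3), Pow(c, 2))))
T = 1600 (T = Pow(-40, 2) = 1600)
Add(Function('D')(p), Mul(-1, T)) = Add(Mul(Rational(1, 3), 9, Add(1, Mul(7, 9))), Mul(-1, 1600)) = Add(Mul(Rational(1, 3), 9, Add(1, 63)), -1600) = Add(Mul(Rational(1, 3), 9, 64), -1600) = Add(192, -1600) = -1408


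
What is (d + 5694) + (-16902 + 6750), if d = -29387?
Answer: -33845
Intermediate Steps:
(d + 5694) + (-16902 + 6750) = (-29387 + 5694) + (-16902 + 6750) = -23693 - 10152 = -33845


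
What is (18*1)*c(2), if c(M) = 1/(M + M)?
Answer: 9/2 ≈ 4.5000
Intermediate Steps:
c(M) = 1/(2*M)
(18*1)*c(2) = (18*1)*((½)/2) = 18*((½)*(½)) = 18*(¼) = 9/2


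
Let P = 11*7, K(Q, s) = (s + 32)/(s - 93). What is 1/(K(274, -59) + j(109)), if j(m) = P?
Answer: 152/11731 ≈ 0.012957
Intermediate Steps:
K(Q, s) = (32 + s)/(-93 + s)
P = 77
j(m) = 77
1/(K(274, -59) + j(109)) = 1/((32 - 59)/(-93 - 59) + 77) = 1/(-27/(-152) + 77) = 1/(-1/152*(-27) + 77) = 1/(27/152 + 77) = 1/(11731/152) = 152/11731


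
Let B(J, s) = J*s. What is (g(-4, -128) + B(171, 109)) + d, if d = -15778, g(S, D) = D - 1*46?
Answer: 2687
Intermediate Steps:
g(S, D) = -46 + D (g(S, D) = D - 46 = -46 + D)
(g(-4, -128) + B(171, 109)) + d = ((-46 - 128) + 171*109) - 15778 = (-174 + 18639) - 15778 = 18465 - 15778 = 2687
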